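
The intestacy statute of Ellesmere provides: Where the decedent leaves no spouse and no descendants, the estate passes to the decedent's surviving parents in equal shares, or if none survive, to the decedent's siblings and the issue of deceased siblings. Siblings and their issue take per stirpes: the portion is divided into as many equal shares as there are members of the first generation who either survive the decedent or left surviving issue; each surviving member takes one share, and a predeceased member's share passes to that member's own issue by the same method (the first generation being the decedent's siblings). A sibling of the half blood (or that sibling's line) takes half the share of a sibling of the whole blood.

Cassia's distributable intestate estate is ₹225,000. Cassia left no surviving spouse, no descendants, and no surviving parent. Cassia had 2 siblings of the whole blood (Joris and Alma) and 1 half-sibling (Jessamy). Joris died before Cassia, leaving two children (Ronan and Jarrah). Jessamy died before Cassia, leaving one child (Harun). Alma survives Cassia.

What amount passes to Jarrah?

The entire ₹225,000 passes to the siblings and their issue.
Counting each half-blood sibling's line as half a unit, there are 5/2 units in ₹225,000, so one unit is ₹90,000. Whole-blood lines (Joris and Alma) take ₹90,000 each; half-blood lines (Jessamy) take ₹45,000 each.
Joris's share (₹90,000) is divided into 2 shares of ₹45,000: Ronan and Jarrah each take ₹45,000.
Jessamy's share (₹45,000) passes entirely to Harun.

Jarrah receives ₹45,000.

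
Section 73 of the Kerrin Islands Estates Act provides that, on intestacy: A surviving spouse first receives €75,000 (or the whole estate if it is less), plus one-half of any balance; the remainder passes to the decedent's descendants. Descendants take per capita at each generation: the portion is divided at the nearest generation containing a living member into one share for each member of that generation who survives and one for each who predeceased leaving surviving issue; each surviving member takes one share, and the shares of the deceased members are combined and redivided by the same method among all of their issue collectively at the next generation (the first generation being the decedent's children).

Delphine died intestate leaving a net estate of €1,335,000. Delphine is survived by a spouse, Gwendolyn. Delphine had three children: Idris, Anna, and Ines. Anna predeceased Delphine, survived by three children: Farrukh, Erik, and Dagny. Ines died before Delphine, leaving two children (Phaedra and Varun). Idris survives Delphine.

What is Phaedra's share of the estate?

Gwendolyn first takes €75,000, leaving a balance of €1,260,000. Gwendolyn then takes one-half of the balance (€630,000), for a total of €705,000. The remaining €630,000 passes to the descendants.
The descendants' portion (€630,000) is divided at the children's generation into 3 shares of €210,000. Idris takes €210,000. The 2 shares of the deceased (Anna and Ines) are combined into a pool of €420,000.
That pool (€420,000) is divided at the grandchildren's generation equally among Farrukh, Erik, Dagny, Phaedra, and Varun: €84,000 each.

Phaedra receives €84,000.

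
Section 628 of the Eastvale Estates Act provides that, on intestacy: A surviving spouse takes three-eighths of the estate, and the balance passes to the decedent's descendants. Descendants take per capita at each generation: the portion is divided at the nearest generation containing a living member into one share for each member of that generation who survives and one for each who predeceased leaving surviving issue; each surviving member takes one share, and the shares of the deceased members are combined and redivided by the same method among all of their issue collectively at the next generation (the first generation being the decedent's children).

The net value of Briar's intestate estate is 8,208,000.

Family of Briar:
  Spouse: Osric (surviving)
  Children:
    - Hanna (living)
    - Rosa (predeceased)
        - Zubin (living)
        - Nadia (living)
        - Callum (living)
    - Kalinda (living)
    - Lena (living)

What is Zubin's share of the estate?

Zubin receives 427,500.

Osric takes three-eighths of 8,208,000 = 3,078,000. The remaining 5,130,000 passes to the descendants.
The descendants' portion (5,130,000) is divided at the children's generation into 4 shares of 1,282,500. Hanna, Kalinda, and Lena each take 1,282,500. The remaining share for the deceased Rosa (1,282,500) is carried to the next generation.
That pool (1,282,500) is divided at the grandchildren's generation equally among Zubin, Nadia, and Callum: 427,500 each.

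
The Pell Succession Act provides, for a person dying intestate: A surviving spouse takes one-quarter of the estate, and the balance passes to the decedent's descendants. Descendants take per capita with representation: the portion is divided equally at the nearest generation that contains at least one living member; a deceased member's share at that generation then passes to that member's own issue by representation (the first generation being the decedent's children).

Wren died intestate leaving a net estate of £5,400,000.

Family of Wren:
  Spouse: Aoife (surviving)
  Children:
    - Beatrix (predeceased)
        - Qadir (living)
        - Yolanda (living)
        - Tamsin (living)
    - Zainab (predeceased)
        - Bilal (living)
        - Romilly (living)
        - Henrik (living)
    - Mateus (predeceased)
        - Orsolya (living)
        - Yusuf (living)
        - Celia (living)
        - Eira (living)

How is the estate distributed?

Aoife: £1,350,000; Qadir: £405,000; Yolanda: £405,000; Tamsin: £405,000; Bilal: £405,000; Romilly: £405,000; Henrik: £405,000; Orsolya: £405,000; Yusuf: £405,000; Celia: £405,000; Eira: £405,000

Aoife takes one-quarter of £5,400,000 = £1,350,000. The remaining £4,050,000 passes to the descendants.
No child survives, so the initial division is made at the grandchildren's generation.
The descendants' portion (£4,050,000) is divided into 10 shares of £405,000: Qadir, Yolanda, Tamsin, Bilal, Romilly, Henrik, Orsolya, Yusuf, Celia, and Eira each take £405,000.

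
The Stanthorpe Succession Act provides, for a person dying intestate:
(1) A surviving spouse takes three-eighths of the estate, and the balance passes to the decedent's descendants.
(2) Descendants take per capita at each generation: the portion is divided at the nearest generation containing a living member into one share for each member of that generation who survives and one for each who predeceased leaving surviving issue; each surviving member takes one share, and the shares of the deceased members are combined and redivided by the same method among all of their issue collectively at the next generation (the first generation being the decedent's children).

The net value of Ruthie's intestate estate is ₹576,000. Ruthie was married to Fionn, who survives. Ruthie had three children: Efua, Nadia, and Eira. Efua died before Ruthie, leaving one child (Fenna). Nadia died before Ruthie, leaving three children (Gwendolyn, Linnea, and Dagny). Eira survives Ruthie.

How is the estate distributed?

Fionn: ₹216,000; Fenna: ₹60,000; Gwendolyn: ₹60,000; Linnea: ₹60,000; Dagny: ₹60,000; Eira: ₹120,000

Fionn takes three-eighths of ₹576,000 = ₹216,000. The remaining ₹360,000 passes to the descendants.
The descendants' portion (₹360,000) is divided at the children's generation into 3 shares of ₹120,000. Eira takes ₹120,000. The 2 shares of the deceased (Efua and Nadia) are combined into a pool of ₹240,000.
That pool (₹240,000) is divided at the grandchildren's generation equally among Fenna, Gwendolyn, Linnea, and Dagny: ₹60,000 each.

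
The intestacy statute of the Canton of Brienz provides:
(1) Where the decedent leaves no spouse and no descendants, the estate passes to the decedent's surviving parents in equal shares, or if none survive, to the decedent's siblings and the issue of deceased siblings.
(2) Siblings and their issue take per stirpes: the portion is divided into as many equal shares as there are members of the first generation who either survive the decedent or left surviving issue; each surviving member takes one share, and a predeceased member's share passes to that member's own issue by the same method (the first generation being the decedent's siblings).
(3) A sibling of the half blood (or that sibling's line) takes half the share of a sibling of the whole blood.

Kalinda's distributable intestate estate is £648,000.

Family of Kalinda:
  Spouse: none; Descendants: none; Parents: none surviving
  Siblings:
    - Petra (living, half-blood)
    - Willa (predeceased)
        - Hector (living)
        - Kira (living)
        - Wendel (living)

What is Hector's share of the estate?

The entire £648,000 passes to the siblings and their issue.
Counting each half-blood sibling's line as half a unit, there are 3/2 units in £648,000, so one unit is £432,000. Whole-blood lines (Willa) take £432,000 each; half-blood lines (Petra) take £216,000 each.
Willa's share (£432,000) is divided into 3 shares of £144,000: Hector, Kira, and Wendel each take £144,000.

Hector receives £144,000.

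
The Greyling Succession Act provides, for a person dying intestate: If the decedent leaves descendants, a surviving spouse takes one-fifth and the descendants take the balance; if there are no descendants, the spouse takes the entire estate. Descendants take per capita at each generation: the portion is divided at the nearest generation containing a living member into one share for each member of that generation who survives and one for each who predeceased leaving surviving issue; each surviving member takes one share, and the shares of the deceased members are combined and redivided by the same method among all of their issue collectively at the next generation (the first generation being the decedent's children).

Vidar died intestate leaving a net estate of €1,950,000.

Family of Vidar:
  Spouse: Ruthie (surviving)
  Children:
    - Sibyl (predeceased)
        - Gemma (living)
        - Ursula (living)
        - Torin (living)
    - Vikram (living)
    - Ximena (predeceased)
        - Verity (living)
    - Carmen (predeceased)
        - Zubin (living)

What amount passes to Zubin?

Ruthie takes one-fifth of €1,950,000 = €390,000. The remaining €1,560,000 passes to the descendants.
The descendants' portion (€1,560,000) is divided at the children's generation into 4 shares of €390,000. Vikram takes €390,000. The 3 shares of the deceased (Sibyl, Ximena, and Carmen) are combined into a pool of €1,170,000.
That pool (€1,170,000) is divided at the grandchildren's generation equally among Gemma, Ursula, Torin, Verity, and Zubin: €234,000 each.

Zubin receives €234,000.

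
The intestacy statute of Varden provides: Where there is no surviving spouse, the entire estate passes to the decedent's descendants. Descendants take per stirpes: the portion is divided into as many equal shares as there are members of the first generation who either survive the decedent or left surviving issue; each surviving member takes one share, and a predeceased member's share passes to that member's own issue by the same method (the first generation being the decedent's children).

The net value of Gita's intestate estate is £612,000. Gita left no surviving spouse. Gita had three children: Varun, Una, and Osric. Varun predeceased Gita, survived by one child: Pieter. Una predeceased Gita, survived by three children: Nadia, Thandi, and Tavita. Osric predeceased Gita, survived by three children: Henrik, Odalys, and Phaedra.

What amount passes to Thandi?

Thandi receives £68,000.

The entire £612,000 passes to the descendants.
That amount (£612,000) is divided into 3 shares of £204,000: Varun's £204,000 share passes to Varun's issue; Una's £204,000 share passes to Una's issue; Osric's £204,000 share passes to Osric's issue.
Varun's share (£204,000) passes entirely to Pieter.
Una's share (£204,000) is divided into 3 shares of £68,000: Nadia, Thandi, and Tavita each take £68,000.
Osric's share (£204,000) is divided into 3 shares of £68,000: Henrik, Odalys, and Phaedra each take £68,000.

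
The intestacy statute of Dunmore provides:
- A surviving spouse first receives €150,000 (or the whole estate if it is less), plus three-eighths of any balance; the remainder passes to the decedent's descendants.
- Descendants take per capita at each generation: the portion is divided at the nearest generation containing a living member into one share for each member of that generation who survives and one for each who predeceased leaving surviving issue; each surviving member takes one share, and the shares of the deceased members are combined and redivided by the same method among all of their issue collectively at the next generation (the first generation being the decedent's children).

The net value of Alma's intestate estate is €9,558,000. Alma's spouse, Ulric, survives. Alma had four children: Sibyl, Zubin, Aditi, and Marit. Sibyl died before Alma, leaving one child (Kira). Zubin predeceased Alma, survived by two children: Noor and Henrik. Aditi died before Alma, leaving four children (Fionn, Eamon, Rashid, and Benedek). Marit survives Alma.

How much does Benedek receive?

Ulric first takes €150,000, leaving a balance of €9,408,000. Ulric then takes three-eighths of the balance (€3,528,000), for a total of €3,678,000. The remaining €5,880,000 passes to the descendants.
The descendants' portion (€5,880,000) is divided at the children's generation into 4 shares of €1,470,000. Marit takes €1,470,000. The 3 shares of the deceased (Sibyl, Zubin, and Aditi) are combined into a pool of €4,410,000.
That pool (€4,410,000) is divided at the grandchildren's generation equally among Kira, Noor, Henrik, Fionn, Eamon, Rashid, and Benedek: €630,000 each.

Benedek receives €630,000.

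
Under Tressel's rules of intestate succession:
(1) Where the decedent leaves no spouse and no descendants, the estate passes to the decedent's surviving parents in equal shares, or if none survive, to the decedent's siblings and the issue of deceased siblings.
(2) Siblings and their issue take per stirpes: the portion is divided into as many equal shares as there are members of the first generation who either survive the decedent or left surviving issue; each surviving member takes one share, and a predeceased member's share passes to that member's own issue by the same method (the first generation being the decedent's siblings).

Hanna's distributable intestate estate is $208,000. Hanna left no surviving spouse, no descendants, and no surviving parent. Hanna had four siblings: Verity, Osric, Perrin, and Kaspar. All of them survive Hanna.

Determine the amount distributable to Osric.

The entire $208,000 passes to the siblings and their issue.
That amount ($208,000) is divided into 4 shares of $52,000: Verity, Osric, Perrin, and Kaspar each take $52,000.

Osric receives $52,000.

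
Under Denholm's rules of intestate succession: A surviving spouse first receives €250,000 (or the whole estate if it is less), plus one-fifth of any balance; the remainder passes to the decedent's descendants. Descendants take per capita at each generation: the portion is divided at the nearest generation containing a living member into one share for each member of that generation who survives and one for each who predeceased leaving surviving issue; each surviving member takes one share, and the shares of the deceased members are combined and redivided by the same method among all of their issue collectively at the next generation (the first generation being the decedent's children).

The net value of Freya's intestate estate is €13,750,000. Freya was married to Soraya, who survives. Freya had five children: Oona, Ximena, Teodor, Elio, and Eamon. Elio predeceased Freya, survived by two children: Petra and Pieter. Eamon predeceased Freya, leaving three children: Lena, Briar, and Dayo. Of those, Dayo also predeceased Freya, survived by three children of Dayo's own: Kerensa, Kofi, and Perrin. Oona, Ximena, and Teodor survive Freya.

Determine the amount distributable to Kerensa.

Kerensa receives €288,000.

Soraya first takes €250,000, leaving a balance of €13,500,000. Soraya then takes one-fifth of the balance (€2,700,000), for a total of €2,950,000. The remaining €10,800,000 passes to the descendants.
The descendants' portion (€10,800,000) is divided at the children's generation into 5 shares of €2,160,000. Oona, Ximena, and Teodor each take €2,160,000. The 2 shares of the deceased (Elio and Eamon) are combined into a pool of €4,320,000.
That pool (€4,320,000) is divided at the grandchildren's generation into 5 shares of €864,000. Petra, Pieter, Lena, and Briar each take €864,000. The remaining share for the deceased Dayo (€864,000) is carried to the next generation.
That pool (€864,000) is divided at the great-grandchildren's generation equally among Kerensa, Kofi, and Perrin: €288,000 each.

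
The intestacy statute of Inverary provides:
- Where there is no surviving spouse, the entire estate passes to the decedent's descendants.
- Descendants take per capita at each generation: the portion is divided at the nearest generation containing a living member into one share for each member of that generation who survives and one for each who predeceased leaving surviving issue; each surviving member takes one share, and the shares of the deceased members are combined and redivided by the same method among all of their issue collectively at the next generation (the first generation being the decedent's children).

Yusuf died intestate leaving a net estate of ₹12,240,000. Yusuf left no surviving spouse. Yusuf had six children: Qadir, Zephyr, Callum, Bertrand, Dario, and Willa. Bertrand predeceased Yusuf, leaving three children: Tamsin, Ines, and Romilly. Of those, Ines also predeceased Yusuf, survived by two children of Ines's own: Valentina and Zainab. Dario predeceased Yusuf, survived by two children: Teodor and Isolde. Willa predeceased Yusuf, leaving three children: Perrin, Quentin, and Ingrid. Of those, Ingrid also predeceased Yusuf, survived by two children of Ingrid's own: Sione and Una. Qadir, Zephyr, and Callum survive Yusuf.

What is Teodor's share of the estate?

Teodor receives ₹765,000.

The entire ₹12,240,000 passes to the descendants.
That amount (₹12,240,000) is divided at the children's generation into 6 shares of ₹2,040,000. Qadir, Zephyr, and Callum each take ₹2,040,000. The 3 shares of the deceased (Bertrand, Dario, and Willa) are combined into a pool of ₹6,120,000.
That pool (₹6,120,000) is divided at the grandchildren's generation into 8 shares of ₹765,000. Tamsin, Romilly, Teodor, Isolde, Perrin, and Quentin each take ₹765,000. The 2 shares of the deceased (Ines and Ingrid) are combined into a pool of ₹1,530,000.
That pool (₹1,530,000) is divided at the great-grandchildren's generation equally among Valentina, Zainab, Sione, and Una: ₹382,500 each.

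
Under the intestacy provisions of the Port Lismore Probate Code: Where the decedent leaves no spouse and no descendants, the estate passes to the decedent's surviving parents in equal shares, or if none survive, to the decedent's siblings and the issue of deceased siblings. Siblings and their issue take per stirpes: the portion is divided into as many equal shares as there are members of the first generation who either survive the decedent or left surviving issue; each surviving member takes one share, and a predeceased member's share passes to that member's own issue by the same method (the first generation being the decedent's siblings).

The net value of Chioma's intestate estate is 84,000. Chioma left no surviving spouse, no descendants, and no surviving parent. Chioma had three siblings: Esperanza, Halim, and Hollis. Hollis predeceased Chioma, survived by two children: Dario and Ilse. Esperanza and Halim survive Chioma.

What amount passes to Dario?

Dario receives 14,000.

The entire 84,000 passes to the siblings and their issue.
That amount (84,000) is divided into 3 shares of 28,000: Esperanza and Halim each take 28,000; Hollis's 28,000 share passes to Hollis's issue.
Hollis's share (28,000) is divided into 2 shares of 14,000: Dario and Ilse each take 14,000.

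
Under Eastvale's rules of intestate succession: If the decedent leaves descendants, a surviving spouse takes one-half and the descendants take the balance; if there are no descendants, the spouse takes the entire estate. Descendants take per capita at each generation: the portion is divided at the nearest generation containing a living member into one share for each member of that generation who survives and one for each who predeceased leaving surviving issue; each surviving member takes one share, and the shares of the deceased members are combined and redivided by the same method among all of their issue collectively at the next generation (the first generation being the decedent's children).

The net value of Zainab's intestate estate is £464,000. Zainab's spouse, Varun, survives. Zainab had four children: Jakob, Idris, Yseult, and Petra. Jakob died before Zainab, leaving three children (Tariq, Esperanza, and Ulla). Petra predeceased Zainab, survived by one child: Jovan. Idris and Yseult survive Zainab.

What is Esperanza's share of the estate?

Varun takes one-half of £464,000 = £232,000. The remaining £232,000 passes to the descendants.
The descendants' portion (£232,000) is divided at the children's generation into 4 shares of £58,000. Idris and Yseult each take £58,000. The 2 shares of the deceased (Jakob and Petra) are combined into a pool of £116,000.
That pool (£116,000) is divided at the grandchildren's generation equally among Tariq, Esperanza, Ulla, and Jovan: £29,000 each.

Esperanza receives £29,000.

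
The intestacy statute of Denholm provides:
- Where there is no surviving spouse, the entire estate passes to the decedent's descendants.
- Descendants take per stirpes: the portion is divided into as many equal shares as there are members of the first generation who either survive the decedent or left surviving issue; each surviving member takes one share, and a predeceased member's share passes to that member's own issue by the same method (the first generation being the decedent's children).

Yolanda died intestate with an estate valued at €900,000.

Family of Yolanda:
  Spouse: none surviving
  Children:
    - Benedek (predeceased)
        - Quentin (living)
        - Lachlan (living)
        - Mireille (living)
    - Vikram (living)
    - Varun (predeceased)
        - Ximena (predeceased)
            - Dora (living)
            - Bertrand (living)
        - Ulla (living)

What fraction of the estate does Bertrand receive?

The entire €900,000 passes to the descendants.
That amount (€900,000) is divided into 3 shares of €300,000: Vikram takes €300,000; Benedek's €300,000 share passes to Benedek's issue; Varun's €300,000 share passes to Varun's issue.
Benedek's share (€300,000) is divided into 3 shares of €100,000: Quentin, Lachlan, and Mireille each take €100,000.
Varun's share (€300,000) is divided into 2 shares of €150,000: Ulla takes €150,000; Ximena's €150,000 share passes to Ximena's issue.
Ximena's share (€150,000) is divided into 2 shares of €75,000: Dora and Bertrand each take €75,000.

Bertrand receives 1/12 of the estate.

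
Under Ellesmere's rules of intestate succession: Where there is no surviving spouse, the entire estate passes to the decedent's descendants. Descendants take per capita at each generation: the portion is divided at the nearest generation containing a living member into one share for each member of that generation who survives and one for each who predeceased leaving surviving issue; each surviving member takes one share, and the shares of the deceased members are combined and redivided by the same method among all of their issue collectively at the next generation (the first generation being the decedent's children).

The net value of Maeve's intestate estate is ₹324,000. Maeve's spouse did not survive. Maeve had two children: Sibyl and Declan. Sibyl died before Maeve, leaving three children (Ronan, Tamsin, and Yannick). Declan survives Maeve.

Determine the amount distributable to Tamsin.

Tamsin receives ₹54,000.

The entire ₹324,000 passes to the descendants.
That amount (₹324,000) is divided at the children's generation into 2 shares of ₹162,000. Declan takes ₹162,000. The remaining share for the deceased Sibyl (₹162,000) is carried to the next generation.
That pool (₹162,000) is divided at the grandchildren's generation equally among Ronan, Tamsin, and Yannick: ₹54,000 each.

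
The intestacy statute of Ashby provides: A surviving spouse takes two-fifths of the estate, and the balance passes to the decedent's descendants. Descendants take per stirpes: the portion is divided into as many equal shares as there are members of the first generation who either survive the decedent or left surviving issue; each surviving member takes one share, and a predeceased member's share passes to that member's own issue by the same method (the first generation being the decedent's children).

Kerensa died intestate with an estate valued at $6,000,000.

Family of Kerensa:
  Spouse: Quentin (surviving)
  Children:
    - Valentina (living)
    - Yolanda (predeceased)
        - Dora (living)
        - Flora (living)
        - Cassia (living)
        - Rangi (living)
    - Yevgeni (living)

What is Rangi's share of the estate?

Rangi receives $300,000.

Quentin takes two-fifths of $6,000,000 = $2,400,000. The remaining $3,600,000 passes to the descendants.
The descendants' portion ($3,600,000) is divided into 3 shares of $1,200,000: Valentina and Yevgeni each take $1,200,000; Yolanda's $1,200,000 share passes to Yolanda's issue.
Yolanda's share ($1,200,000) is divided into 4 shares of $300,000: Dora, Flora, Cassia, and Rangi each take $300,000.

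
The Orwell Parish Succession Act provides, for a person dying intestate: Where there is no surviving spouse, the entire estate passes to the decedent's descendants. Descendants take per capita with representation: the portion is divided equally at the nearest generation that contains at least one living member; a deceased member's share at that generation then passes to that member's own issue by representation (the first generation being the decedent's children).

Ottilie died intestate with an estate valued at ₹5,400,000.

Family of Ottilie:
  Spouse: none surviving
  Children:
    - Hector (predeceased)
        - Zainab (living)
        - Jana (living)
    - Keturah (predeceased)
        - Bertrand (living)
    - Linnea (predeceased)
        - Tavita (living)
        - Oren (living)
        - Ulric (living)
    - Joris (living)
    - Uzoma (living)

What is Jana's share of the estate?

Jana receives ₹540,000.

The entire ₹5,400,000 passes to the descendants.
That amount (₹5,400,000) is divided into 5 shares of ₹1,080,000: Joris and Uzoma each take ₹1,080,000; Hector's ₹1,080,000 share passes to Hector's issue; Keturah's ₹1,080,000 share passes to Keturah's issue; Linnea's ₹1,080,000 share passes to Linnea's issue.
Hector's share (₹1,080,000) is divided into 2 shares of ₹540,000: Zainab and Jana each take ₹540,000.
Keturah's share (₹1,080,000) passes entirely to Bertrand.
Linnea's share (₹1,080,000) is divided into 3 shares of ₹360,000: Tavita, Oren, and Ulric each take ₹360,000.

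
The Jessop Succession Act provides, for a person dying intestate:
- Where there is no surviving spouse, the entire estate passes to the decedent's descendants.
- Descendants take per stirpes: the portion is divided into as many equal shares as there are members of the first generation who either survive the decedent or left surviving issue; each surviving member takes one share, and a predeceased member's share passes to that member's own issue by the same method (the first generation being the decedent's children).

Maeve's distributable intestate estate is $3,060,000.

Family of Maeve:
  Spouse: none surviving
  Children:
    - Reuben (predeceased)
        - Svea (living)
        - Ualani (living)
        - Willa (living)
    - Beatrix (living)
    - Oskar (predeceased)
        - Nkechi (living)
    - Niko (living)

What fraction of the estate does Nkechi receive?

The entire $3,060,000 passes to the descendants.
That amount ($3,060,000) is divided into 4 shares of $765,000: Beatrix and Niko each take $765,000; Reuben's $765,000 share passes to Reuben's issue; Oskar's $765,000 share passes to Oskar's issue.
Reuben's share ($765,000) is divided into 3 shares of $255,000: Svea, Ualani, and Willa each take $255,000.
Oskar's share ($765,000) passes entirely to Nkechi.

Nkechi receives 1/4 of the estate.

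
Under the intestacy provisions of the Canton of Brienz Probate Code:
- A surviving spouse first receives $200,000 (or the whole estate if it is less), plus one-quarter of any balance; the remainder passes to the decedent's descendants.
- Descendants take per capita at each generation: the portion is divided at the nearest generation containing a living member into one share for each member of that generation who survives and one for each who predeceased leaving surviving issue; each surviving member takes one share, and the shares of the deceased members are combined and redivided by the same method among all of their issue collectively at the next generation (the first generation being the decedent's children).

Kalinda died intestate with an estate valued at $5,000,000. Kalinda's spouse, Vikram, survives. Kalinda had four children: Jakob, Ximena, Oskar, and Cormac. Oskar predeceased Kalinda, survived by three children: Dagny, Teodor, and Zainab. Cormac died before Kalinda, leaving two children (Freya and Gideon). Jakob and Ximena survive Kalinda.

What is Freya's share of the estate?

Freya receives $360,000.

Vikram first takes $200,000, leaving a balance of $4,800,000. Vikram then takes one-quarter of the balance ($1,200,000), for a total of $1,400,000. The remaining $3,600,000 passes to the descendants.
The descendants' portion ($3,600,000) is divided at the children's generation into 4 shares of $900,000. Jakob and Ximena each take $900,000. The 2 shares of the deceased (Oskar and Cormac) are combined into a pool of $1,800,000.
That pool ($1,800,000) is divided at the grandchildren's generation equally among Dagny, Teodor, Zainab, Freya, and Gideon: $360,000 each.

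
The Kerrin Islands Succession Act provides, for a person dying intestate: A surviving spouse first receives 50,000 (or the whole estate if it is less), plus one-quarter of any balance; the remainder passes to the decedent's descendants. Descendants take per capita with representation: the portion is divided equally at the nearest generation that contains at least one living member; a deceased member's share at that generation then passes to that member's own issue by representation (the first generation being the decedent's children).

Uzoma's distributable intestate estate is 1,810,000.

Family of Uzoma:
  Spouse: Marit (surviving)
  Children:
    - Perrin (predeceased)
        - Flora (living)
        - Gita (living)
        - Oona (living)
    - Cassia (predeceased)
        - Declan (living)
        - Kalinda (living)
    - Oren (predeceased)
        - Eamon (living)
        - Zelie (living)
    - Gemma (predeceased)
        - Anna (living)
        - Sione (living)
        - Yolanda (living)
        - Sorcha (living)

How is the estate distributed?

Marit first takes 50,000, leaving a balance of 1,760,000. Marit then takes one-quarter of the balance (440,000), for a total of 490,000. The remaining 1,320,000 passes to the descendants.
No child survives, so the initial division is made at the grandchildren's generation.
The descendants' portion (1,320,000) is divided into 11 shares of 120,000: Flora, Gita, Oona, Declan, Kalinda, Eamon, Zelie, Anna, Sione, Yolanda, and Sorcha each take 120,000.

Marit: 490,000; Flora: 120,000; Gita: 120,000; Oona: 120,000; Declan: 120,000; Kalinda: 120,000; Eamon: 120,000; Zelie: 120,000; Anna: 120,000; Sione: 120,000; Yolanda: 120,000; Sorcha: 120,000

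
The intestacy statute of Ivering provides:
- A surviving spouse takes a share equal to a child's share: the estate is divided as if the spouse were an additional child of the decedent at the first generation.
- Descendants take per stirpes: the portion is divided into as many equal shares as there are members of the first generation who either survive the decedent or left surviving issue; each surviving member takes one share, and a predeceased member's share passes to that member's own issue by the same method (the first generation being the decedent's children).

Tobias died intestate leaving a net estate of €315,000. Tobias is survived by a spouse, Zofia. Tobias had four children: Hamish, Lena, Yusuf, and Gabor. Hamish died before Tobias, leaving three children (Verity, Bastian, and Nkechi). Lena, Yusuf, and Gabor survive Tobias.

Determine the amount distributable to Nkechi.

The spouse counts as an additional share at the children's level, so there are 5 primary shares of €63,000. Zofia takes one such share (€63,000).
The children's combined portion (€252,000) is divided into 4 shares of €63,000: Lena, Yusuf, and Gabor each take €63,000; Hamish's €63,000 share passes to Hamish's issue.
Hamish's share (€63,000) is divided into 3 shares of €21,000: Verity, Bastian, and Nkechi each take €21,000.

Nkechi receives €21,000.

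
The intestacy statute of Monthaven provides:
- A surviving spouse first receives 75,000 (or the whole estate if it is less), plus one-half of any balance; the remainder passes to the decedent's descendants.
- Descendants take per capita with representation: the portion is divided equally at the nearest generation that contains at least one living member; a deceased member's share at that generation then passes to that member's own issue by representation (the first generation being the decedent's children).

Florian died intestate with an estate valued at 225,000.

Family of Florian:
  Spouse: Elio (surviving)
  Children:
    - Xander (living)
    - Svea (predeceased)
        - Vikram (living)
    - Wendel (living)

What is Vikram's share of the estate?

Vikram receives 25,000.

Elio first takes 75,000, leaving a balance of 150,000. Elio then takes one-half of the balance (75,000), for a total of 150,000. The remaining 75,000 passes to the descendants.
The descendants' portion (75,000) is divided into 3 shares of 25,000: Xander and Wendel each take 25,000; Svea's 25,000 share passes to Svea's issue.
Svea's share (25,000) passes entirely to Vikram.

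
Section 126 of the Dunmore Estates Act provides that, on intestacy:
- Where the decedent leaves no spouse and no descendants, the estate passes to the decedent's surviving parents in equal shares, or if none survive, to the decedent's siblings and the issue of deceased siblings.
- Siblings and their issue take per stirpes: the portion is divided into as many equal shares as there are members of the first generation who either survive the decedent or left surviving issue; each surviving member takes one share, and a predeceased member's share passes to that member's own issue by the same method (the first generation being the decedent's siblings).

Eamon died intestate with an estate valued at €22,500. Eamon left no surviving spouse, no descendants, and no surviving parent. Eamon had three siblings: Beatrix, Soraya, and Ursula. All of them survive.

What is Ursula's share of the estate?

The entire €22,500 passes to the siblings and their issue.
That amount (€22,500) is divided into 3 shares of €7,500: Beatrix, Soraya, and Ursula each take €7,500.

Ursula receives €7,500.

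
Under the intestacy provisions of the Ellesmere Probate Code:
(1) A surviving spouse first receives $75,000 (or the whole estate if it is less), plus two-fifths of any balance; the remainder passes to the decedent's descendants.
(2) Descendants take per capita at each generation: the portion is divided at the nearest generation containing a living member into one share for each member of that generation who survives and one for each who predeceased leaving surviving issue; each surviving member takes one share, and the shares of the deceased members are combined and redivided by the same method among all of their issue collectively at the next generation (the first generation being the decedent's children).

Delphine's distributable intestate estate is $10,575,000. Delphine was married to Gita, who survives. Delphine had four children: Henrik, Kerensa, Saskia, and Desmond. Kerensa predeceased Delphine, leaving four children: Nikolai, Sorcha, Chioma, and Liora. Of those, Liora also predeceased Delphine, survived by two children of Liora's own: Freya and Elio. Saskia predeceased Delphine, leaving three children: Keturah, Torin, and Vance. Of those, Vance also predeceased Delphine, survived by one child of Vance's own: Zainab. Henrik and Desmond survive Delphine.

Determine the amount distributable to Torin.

Torin receives $450,000.

Gita first takes $75,000, leaving a balance of $10,500,000. Gita then takes two-fifths of the balance ($4,200,000), for a total of $4,275,000. The remaining $6,300,000 passes to the descendants.
The descendants' portion ($6,300,000) is divided at the children's generation into 4 shares of $1,575,000. Henrik and Desmond each take $1,575,000. The 2 shares of the deceased (Kerensa and Saskia) are combined into a pool of $3,150,000.
That pool ($3,150,000) is divided at the grandchildren's generation into 7 shares of $450,000. Nikolai, Sorcha, Chioma, Keturah, and Torin each take $450,000. The 2 shares of the deceased (Liora and Vance) are combined into a pool of $900,000.
That pool ($900,000) is divided at the great-grandchildren's generation equally among Freya, Elio, and Zainab: $300,000 each.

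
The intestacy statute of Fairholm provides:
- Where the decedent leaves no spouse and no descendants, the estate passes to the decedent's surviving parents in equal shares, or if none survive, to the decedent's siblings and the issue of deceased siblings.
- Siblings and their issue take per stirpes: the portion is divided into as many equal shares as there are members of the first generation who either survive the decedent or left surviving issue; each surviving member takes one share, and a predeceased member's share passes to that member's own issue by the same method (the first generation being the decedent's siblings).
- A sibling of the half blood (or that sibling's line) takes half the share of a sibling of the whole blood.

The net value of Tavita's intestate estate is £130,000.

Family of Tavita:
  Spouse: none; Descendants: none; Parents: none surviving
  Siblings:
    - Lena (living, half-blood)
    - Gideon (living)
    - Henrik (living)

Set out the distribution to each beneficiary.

The entire £130,000 passes to the siblings and their issue.
Counting each half-blood sibling's line as half a unit, there are 5/2 units in £130,000, so one unit is £52,000. Whole-blood lines (Gideon and Henrik) take £52,000 each; half-blood lines (Lena) take £26,000 each.

Lena: £26,000; Gideon: £52,000; Henrik: £52,000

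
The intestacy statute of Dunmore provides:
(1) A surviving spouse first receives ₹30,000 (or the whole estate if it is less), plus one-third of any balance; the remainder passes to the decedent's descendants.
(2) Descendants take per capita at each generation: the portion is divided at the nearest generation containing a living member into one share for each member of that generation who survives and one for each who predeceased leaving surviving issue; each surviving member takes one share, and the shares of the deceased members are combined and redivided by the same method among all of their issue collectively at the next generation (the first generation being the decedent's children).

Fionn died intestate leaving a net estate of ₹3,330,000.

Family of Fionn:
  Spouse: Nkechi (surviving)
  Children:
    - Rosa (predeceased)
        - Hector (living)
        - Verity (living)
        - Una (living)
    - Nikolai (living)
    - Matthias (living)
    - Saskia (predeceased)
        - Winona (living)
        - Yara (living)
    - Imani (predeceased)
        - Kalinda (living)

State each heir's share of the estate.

Nkechi first takes ₹30,000, leaving a balance of ₹3,300,000. Nkechi then takes one-third of the balance (₹1,100,000), for a total of ₹1,130,000. The remaining ₹2,200,000 passes to the descendants.
The descendants' portion (₹2,200,000) is divided at the children's generation into 5 shares of ₹440,000. Nikolai and Matthias each take ₹440,000. The 3 shares of the deceased (Rosa, Saskia, and Imani) are combined into a pool of ₹1,320,000.
That pool (₹1,320,000) is divided at the grandchildren's generation equally among Hector, Verity, Una, Winona, Yara, and Kalinda: ₹220,000 each.

Nkechi: ₹1,130,000; Hector: ₹220,000; Verity: ₹220,000; Una: ₹220,000; Nikolai: ₹440,000; Matthias: ₹440,000; Winona: ₹220,000; Yara: ₹220,000; Kalinda: ₹220,000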